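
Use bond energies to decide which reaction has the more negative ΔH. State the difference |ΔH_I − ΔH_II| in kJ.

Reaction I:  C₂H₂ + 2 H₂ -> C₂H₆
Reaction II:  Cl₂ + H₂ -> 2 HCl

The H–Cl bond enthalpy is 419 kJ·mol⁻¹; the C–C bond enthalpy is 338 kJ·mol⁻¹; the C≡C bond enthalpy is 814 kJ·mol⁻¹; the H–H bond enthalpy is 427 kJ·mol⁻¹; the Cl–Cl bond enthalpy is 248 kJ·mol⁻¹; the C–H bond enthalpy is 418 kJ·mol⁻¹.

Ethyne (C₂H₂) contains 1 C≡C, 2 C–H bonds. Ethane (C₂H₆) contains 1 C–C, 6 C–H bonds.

Reaction I:
  Bonds broken (reactants):
    C≡C: 1 × 814 = 814
    C–H: 2 × 418 = 836
    H–H: 2 × 427 = 854
    Σ(broken) = 2504 kJ
  Bonds formed (products):
    C–C: 1 × 338 = 338
    C–H: 6 × 418 = 2508
    Σ(formed) = 2846 kJ
  ΔH_I = 2504 − 2846 = −342 kJ
Reaction II:
  Bonds broken (reactants):
    Cl–Cl: 1 × 248 = 248
    H–H: 1 × 427 = 427
    Σ(broken) = 675 kJ
  Bonds formed (products):
    H–Cl: 2 × 419 = 838
    Σ(formed) = 838 kJ
  ΔH_II = 675 − 838 = −163 kJ
ΔH_I − ΔH_II = −179 kJ, so reaction I has the more negative ΔH; |ΔH_I − ΔH_II| = 179 kJ.

Reaction I, by 179 kJ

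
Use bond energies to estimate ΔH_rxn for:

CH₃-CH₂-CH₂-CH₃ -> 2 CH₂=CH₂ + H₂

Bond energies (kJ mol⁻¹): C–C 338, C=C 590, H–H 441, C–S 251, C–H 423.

ΔH ≈ +239 kJ

Bonds broken (reactants):
  C–C: 3 × 338 = 1014
  C–H: 10 × 423 = 4230
  Σ(broken) = 5244 kJ
Bonds formed (products):
  C–H: 8 × 423 = 3384
  C=C: 2 × 590 = 1180
  H–H: 1 × 441 = 441
  Σ(formed) = 5005 kJ
ΔH = Σ(broken) − Σ(formed) = 5244 − 5005 = +239 kJ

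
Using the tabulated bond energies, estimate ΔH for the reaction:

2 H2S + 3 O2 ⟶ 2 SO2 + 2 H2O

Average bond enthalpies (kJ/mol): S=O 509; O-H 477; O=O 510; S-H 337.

Bonds broken (reactants):
  O=O: 3 × 510 = 1530
  S-H: 4 × 337 = 1348
  Σ(broken) = 2878 kJ
Bonds formed (products):
  O-H: 4 × 477 = 1908
  S=O: 4 × 509 = 2036
  Σ(formed) = 3944 kJ
ΔH = Σ(broken) − Σ(formed) = 2878 − 3944 = −1066 kJ

ΔH ≈ −1066 kJ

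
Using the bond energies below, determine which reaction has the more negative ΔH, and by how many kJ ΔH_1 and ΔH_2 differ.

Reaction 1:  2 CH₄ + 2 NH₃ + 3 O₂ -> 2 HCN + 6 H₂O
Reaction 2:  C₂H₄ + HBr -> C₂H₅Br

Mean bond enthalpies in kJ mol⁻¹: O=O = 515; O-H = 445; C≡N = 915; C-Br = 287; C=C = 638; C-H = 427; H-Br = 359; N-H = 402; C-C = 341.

Reaction 1:
  Bonds broken (reactants):
    C-H: 8 × 427 = 3416
    N-H: 6 × 402 = 2412
    O=O: 3 × 515 = 1545
    Σ(broken) = 7373 kJ
  Bonds formed (products):
    C≡N: 2 × 915 = 1830
    C-H: 2 × 427 = 854
    O-H: 12 × 445 = 5340
    Σ(formed) = 8024 kJ
  ΔH_1 = 7373 − 8024 = −651 kJ
Reaction 2:
  Bonds broken (reactants):
    C-H: 4 × 427 = 1708
    C=C: 1 × 638 = 638
    H-Br: 1 × 359 = 359
    Σ(broken) = 2705 kJ
  Bonds formed (products):
    C-Br: 1 × 287 = 287
    C-C: 1 × 341 = 341
    C-H: 5 × 427 = 2135
    Σ(formed) = 2763 kJ
  ΔH_2 = 2705 − 2763 = −58 kJ
ΔH_1 − ΔH_2 = −593 kJ, so reaction 1 has the more negative ΔH; |ΔH_1 − ΔH_2| = 593 kJ.

Reaction 1, by 593 kJ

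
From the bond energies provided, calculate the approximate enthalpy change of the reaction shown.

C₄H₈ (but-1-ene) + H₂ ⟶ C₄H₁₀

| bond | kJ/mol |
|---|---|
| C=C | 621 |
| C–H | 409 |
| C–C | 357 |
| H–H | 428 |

ΔH ≈ −126 kJ

Bonds broken (reactants):
  C–C: 2 × 357 = 714
  C–H: 8 × 409 = 3272
  C=C: 1 × 621 = 621
  H–H: 1 × 428 = 428
  Σ(broken) = 5035 kJ
Bonds formed (products):
  C–C: 3 × 357 = 1071
  C–H: 10 × 409 = 4090
  Σ(formed) = 5161 kJ
ΔH = Σ(broken) − Σ(formed) = 5035 − 5161 = −126 kJ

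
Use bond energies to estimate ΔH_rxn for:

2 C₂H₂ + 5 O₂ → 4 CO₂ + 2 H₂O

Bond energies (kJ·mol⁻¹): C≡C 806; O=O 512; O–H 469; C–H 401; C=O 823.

Bonds broken (reactants):
  C≡C: 2 × 806 = 1612
  C–H: 4 × 401 = 1604
  O=O: 5 × 512 = 2560
  Σ(broken) = 5776 kJ
Bonds formed (products):
  C=O: 8 × 823 = 6584
  O–H: 4 × 469 = 1876
  Σ(formed) = 8460 kJ
ΔH = Σ(broken) − Σ(formed) = 5776 − 8460 = −2684 kJ

ΔH ≈ −2684 kJ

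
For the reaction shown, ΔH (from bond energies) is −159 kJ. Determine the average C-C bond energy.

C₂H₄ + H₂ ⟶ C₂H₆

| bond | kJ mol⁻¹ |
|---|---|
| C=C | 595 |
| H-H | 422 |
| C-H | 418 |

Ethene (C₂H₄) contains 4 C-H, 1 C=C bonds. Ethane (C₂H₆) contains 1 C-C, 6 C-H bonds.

Let D be the C-C bond energy.
Σ(broken) = 4×418 + 1×595 + 1×422 = 2689
Σ(formed) = 1×D + 6×418 = 2508 + D
ΔH = Σ(broken) − Σ(formed) = (2689) − (2508 + D) = +181 − D
Setting this equal to −159 kJ gives D = 340 kJ/mol.

D(C-C) ≈ 340 kJ/mol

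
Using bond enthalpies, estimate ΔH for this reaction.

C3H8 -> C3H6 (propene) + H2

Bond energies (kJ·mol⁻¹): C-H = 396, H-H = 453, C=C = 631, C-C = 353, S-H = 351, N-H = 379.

ΔH ≈ +61 kJ

Bonds broken (reactants):
  C-C: 2 × 353 = 706
  C-H: 8 × 396 = 3168
  Σ(broken) = 3874 kJ
Bonds formed (products):
  C-C: 1 × 353 = 353
  C-H: 6 × 396 = 2376
  C=C: 1 × 631 = 631
  H-H: 1 × 453 = 453
  Σ(formed) = 3813 kJ
ΔH = Σ(broken) − Σ(formed) = 3874 − 3813 = +61 kJ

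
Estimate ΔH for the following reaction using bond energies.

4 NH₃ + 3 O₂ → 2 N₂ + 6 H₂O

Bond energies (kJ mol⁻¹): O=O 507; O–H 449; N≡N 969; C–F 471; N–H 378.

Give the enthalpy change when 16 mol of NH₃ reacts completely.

ΔH = −5076 kJ

Bonds broken (reactants):
  N–H: 12 × 378 = 4536
  O=O: 3 × 507 = 1521
  Σ(broken) = 6057 kJ
Bonds formed (products):
  N≡N: 2 × 969 = 1938
  O–H: 12 × 449 = 5388
  Σ(formed) = 7326 kJ
ΔH = Σ(broken) − Σ(formed) = 6057 − 7326 = −1269 kJ
For 4× the reaction as written: 4 × (−1269) = −5076 kJ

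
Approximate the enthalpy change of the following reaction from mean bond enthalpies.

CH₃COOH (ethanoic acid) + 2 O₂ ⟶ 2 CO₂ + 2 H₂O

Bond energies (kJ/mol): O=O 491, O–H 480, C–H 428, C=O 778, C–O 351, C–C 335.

ΔH ≈ −822 kJ

Bonds broken (reactants):
  C–C: 1 × 335 = 335
  C–H: 3 × 428 = 1284
  C–O: 1 × 351 = 351
  C=O: 1 × 778 = 778
  O–H: 1 × 480 = 480
  O=O: 2 × 491 = 982
  Σ(broken) = 4210 kJ
Bonds formed (products):
  C=O: 4 × 778 = 3112
  O–H: 4 × 480 = 1920
  Σ(formed) = 5032 kJ
ΔH = Σ(broken) − Σ(formed) = 4210 − 5032 = −822 kJ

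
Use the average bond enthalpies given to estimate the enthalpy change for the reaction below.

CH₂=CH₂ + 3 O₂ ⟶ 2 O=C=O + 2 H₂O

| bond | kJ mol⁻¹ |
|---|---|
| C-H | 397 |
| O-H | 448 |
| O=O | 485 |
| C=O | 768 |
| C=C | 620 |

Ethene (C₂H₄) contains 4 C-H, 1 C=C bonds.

Bonds broken (reactants):
  C-H: 4 × 397 = 1588
  C=C: 1 × 620 = 620
  O=O: 3 × 485 = 1455
  Σ(broken) = 3663 kJ
Bonds formed (products):
  C=O: 4 × 768 = 3072
  O-H: 4 × 448 = 1792
  Σ(formed) = 4864 kJ
ΔH = Σ(broken) − Σ(formed) = 3663 − 4864 = −1201 kJ

ΔH ≈ −1201 kJ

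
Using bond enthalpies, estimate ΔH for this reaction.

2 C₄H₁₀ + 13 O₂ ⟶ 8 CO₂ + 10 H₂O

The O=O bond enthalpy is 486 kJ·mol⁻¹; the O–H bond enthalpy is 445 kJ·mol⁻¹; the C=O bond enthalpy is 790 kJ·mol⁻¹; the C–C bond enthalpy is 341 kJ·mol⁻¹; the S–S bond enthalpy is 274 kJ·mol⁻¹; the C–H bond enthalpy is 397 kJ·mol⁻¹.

ΔH ≈ −5236 kJ

Bonds broken (reactants):
  C–C: 6 × 341 = 2046
  C–H: 20 × 397 = 7940
  O=O: 13 × 486 = 6318
  Σ(broken) = 16304 kJ
Bonds formed (products):
  C=O: 16 × 790 = 12640
  O–H: 20 × 445 = 8900
  Σ(formed) = 21540 kJ
ΔH = Σ(broken) − Σ(formed) = 16304 − 21540 = −5236 kJ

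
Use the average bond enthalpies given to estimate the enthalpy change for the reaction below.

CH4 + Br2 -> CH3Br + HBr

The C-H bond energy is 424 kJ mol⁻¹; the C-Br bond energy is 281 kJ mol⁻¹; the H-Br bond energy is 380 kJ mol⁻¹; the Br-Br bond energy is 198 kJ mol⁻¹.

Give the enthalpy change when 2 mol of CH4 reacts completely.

ΔH = −78 kJ

Bonds broken (reactants):
  Br-Br: 1 × 198 = 198
  C-H: 4 × 424 = 1696
  Σ(broken) = 1894 kJ
Bonds formed (products):
  C-Br: 1 × 281 = 281
  C-H: 3 × 424 = 1272
  H-Br: 1 × 380 = 380
  Σ(formed) = 1933 kJ
ΔH = Σ(broken) − Σ(formed) = 1894 − 1933 = −39 kJ
For 2× the reaction as written: 2 × (−39) = −78 kJ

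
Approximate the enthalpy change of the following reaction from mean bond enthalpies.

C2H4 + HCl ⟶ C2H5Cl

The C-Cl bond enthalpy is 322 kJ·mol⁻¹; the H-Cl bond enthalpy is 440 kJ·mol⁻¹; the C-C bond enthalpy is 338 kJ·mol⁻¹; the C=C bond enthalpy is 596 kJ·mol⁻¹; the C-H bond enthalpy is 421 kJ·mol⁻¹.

Bonds broken (reactants):
  C-H: 4 × 421 = 1684
  C=C: 1 × 596 = 596
  H-Cl: 1 × 440 = 440
  Σ(broken) = 2720 kJ
Bonds formed (products):
  C-C: 1 × 338 = 338
  C-Cl: 1 × 322 = 322
  C-H: 5 × 421 = 2105
  Σ(formed) = 2765 kJ
ΔH = Σ(broken) − Σ(formed) = 2720 − 2765 = −45 kJ

ΔH ≈ −45 kJ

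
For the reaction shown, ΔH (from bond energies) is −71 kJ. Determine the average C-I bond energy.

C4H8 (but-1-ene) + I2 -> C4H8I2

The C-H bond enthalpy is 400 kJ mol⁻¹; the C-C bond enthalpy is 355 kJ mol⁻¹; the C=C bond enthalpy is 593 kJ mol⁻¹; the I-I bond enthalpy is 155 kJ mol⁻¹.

D(C-I) ≈ 232 kJ/mol

Let D be the C-I bond energy.
Σ(broken) = 2×355 + 8×400 + 1×593 + 1×155 = 4658
Σ(formed) = 3×355 + 8×400 + 2×D = 4265 + 2D
ΔH = Σ(broken) − Σ(formed) = (4658) − (4265 + 2D) = +393 − 2D
Setting this equal to −71 kJ gives 2D = 464, so D = 232 kJ/mol.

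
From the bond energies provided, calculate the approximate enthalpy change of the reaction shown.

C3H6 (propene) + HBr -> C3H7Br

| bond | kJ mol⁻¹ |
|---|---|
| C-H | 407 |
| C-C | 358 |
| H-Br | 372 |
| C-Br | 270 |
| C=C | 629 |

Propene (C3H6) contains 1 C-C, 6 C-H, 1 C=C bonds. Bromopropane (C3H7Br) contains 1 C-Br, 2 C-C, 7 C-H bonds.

ΔH ≈ −34 kJ

Bonds broken (reactants):
  C-C: 1 × 358 = 358
  C-H: 6 × 407 = 2442
  C=C: 1 × 629 = 629
  H-Br: 1 × 372 = 372
  Σ(broken) = 3801 kJ
Bonds formed (products):
  C-Br: 1 × 270 = 270
  C-C: 2 × 358 = 716
  C-H: 7 × 407 = 2849
  Σ(formed) = 3835 kJ
ΔH = Σ(broken) − Σ(formed) = 3801 − 3835 = −34 kJ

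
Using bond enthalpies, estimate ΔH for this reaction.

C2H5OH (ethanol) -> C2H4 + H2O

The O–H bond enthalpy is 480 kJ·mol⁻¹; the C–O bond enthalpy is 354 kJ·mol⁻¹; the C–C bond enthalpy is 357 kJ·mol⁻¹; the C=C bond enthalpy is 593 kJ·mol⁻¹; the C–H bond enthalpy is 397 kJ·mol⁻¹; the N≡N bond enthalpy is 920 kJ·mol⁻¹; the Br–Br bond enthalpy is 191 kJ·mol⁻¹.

ΔH ≈ +35 kJ

Bonds broken (reactants):
  C–C: 1 × 357 = 357
  C–H: 5 × 397 = 1985
  C–O: 1 × 354 = 354
  O–H: 1 × 480 = 480
  Σ(broken) = 3176 kJ
Bonds formed (products):
  C–H: 4 × 397 = 1588
  C=C: 1 × 593 = 593
  O–H: 2 × 480 = 960
  Σ(formed) = 3141 kJ
ΔH = Σ(broken) − Σ(formed) = 3176 − 3141 = +35 kJ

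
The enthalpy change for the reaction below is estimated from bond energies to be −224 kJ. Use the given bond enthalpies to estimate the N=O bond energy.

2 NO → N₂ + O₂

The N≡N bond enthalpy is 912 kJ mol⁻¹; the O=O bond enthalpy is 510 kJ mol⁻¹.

Let D be the N=O bond energy.
Σ(broken) = 2×D = 2D
Σ(formed) = 1×912 + 1×510 = 1422
ΔH = Σ(broken) − Σ(formed) = (2D) − (1422) = −1422 + 2D
Setting this equal to −224 kJ gives 2D = 1198, so D = 599 kJ/mol.

D(N=O) ≈ 599 kJ/mol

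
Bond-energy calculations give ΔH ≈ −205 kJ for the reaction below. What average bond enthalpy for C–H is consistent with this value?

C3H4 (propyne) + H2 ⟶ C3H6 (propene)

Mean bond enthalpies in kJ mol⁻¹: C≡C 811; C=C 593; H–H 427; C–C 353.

Let D be the C–H bond energy.
Σ(broken) = 1×811 + 1×353 + 4×D + 1×427 = 1591 + 4D
Σ(formed) = 1×353 + 6×D + 1×593 = 946 + 6D
ΔH = Σ(broken) − Σ(formed) = (1591 + 4D) − (946 + 6D) = +645 − 2D
Setting this equal to −205 kJ gives 2D = 850, so D = 425 kJ/mol.

D(C–H) ≈ 425 kJ/mol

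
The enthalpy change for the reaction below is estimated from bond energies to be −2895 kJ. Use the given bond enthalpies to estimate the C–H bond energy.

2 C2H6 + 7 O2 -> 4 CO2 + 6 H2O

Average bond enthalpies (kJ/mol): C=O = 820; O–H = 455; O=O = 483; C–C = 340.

Let D be the C–H bond energy.
Σ(broken) = 2×340 + 12×D + 7×483 = 4061 + 12D
Σ(formed) = 8×820 + 12×455 = 12020
ΔH = Σ(broken) − Σ(formed) = (4061 + 12D) − (12020) = −7959 + 12D
Setting this equal to −2895 kJ gives 12D = 5064, so D = 422 kJ/mol.

D(C–H) ≈ 422 kJ/mol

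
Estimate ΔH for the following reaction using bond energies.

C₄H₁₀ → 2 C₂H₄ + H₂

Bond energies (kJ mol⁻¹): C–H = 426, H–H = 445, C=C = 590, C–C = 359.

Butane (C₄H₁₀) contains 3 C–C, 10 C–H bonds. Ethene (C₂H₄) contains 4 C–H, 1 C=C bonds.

Bonds broken (reactants):
  C–C: 3 × 359 = 1077
  C–H: 10 × 426 = 4260
  Σ(broken) = 5337 kJ
Bonds formed (products):
  C–H: 8 × 426 = 3408
  C=C: 2 × 590 = 1180
  H–H: 1 × 445 = 445
  Σ(formed) = 5033 kJ
ΔH = Σ(broken) − Σ(formed) = 5337 − 5033 = +304 kJ

ΔH ≈ +304 kJ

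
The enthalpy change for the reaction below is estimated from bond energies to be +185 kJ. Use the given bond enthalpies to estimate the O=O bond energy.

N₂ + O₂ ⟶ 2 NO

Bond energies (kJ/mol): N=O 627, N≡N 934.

Let D be the O=O bond energy.
Σ(broken) = 1×934 + 1×D = 934 + D
Σ(formed) = 2×627 = 1254
ΔH = Σ(broken) − Σ(formed) = (934 + D) − (1254) = −320 + D
Setting this equal to +185 kJ gives D = 505 kJ/mol.

D(O=O) ≈ 505 kJ/mol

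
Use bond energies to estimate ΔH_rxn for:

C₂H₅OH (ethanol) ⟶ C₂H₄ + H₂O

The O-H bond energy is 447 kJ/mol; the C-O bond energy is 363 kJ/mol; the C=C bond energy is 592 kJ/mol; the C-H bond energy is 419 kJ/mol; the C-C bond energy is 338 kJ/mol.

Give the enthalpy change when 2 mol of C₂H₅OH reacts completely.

ΔH = +162 kJ

Bonds broken (reactants):
  C-C: 1 × 338 = 338
  C-H: 5 × 419 = 2095
  C-O: 1 × 363 = 363
  O-H: 1 × 447 = 447
  Σ(broken) = 3243 kJ
Bonds formed (products):
  C-H: 4 × 419 = 1676
  C=C: 1 × 592 = 592
  O-H: 2 × 447 = 894
  Σ(formed) = 3162 kJ
ΔH = Σ(broken) − Σ(formed) = 3243 − 3162 = +81 kJ
For 2× the reaction as written: 2 × (+81) = +162 kJ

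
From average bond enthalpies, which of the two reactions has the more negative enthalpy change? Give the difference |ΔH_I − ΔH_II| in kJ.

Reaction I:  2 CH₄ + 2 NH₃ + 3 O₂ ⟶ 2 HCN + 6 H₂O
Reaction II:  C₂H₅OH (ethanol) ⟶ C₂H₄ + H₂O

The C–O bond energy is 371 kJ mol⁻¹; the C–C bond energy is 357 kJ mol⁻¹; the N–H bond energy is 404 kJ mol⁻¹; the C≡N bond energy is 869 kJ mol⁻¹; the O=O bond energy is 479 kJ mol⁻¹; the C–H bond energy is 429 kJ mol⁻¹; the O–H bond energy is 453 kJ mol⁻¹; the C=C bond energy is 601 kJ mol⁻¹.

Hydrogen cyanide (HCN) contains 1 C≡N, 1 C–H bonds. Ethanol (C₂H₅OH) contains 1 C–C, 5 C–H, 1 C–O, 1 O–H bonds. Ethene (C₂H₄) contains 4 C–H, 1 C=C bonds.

Reaction I, by 842 kJ

Reaction I:
  Bonds broken (reactants):
    C–H: 8 × 429 = 3432
    N–H: 6 × 404 = 2424
    O=O: 3 × 479 = 1437
    Σ(broken) = 7293 kJ
  Bonds formed (products):
    C≡N: 2 × 869 = 1738
    C–H: 2 × 429 = 858
    O–H: 12 × 453 = 5436
    Σ(formed) = 8032 kJ
  ΔH_I = 7293 − 8032 = −739 kJ
Reaction II:
  Bonds broken (reactants):
    C–C: 1 × 357 = 357
    C–H: 5 × 429 = 2145
    C–O: 1 × 371 = 371
    O–H: 1 × 453 = 453
    Σ(broken) = 3326 kJ
  Bonds formed (products):
    C–H: 4 × 429 = 1716
    C=C: 1 × 601 = 601
    O–H: 2 × 453 = 906
    Σ(formed) = 3223 kJ
  ΔH_II = 3326 − 3223 = +103 kJ
ΔH_I − ΔH_II = −842 kJ, so reaction I has the more negative ΔH; |ΔH_I − ΔH_II| = 842 kJ.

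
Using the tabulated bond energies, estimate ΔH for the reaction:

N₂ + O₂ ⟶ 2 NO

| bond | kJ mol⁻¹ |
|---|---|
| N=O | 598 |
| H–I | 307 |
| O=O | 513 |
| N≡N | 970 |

Bonds broken (reactants):
  N≡N: 1 × 970 = 970
  O=O: 1 × 513 = 513
  Σ(broken) = 1483 kJ
Bonds formed (products):
  N=O: 2 × 598 = 1196
  Σ(formed) = 1196 kJ
ΔH = Σ(broken) − Σ(formed) = 1483 − 1196 = +287 kJ

ΔH ≈ +287 kJ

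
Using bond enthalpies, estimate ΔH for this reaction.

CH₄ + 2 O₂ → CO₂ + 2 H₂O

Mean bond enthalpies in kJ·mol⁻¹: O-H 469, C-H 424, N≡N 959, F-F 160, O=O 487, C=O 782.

ΔH ≈ −770 kJ

Bonds broken (reactants):
  C-H: 4 × 424 = 1696
  O=O: 2 × 487 = 974
  Σ(broken) = 2670 kJ
Bonds formed (products):
  C=O: 2 × 782 = 1564
  O-H: 4 × 469 = 1876
  Σ(formed) = 3440 kJ
ΔH = Σ(broken) − Σ(formed) = 2670 − 3440 = −770 kJ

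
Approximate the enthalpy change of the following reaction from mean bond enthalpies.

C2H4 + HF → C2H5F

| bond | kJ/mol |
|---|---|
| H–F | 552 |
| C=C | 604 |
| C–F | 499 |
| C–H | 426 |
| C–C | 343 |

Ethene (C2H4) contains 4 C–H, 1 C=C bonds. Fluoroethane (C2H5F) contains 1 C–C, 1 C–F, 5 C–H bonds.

ΔH ≈ −112 kJ

Bonds broken (reactants):
  C–H: 4 × 426 = 1704
  C=C: 1 × 604 = 604
  H–F: 1 × 552 = 552
  Σ(broken) = 2860 kJ
Bonds formed (products):
  C–C: 1 × 343 = 343
  C–F: 1 × 499 = 499
  C–H: 5 × 426 = 2130
  Σ(formed) = 2972 kJ
ΔH = Σ(broken) − Σ(formed) = 2860 − 2972 = −112 kJ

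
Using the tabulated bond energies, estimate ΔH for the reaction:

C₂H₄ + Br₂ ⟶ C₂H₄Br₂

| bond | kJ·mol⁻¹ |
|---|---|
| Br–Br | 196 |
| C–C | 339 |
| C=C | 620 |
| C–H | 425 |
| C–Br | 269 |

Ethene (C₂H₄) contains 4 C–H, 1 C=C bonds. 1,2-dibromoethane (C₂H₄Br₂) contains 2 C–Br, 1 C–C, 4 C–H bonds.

Bonds broken (reactants):
  Br–Br: 1 × 196 = 196
  C–H: 4 × 425 = 1700
  C=C: 1 × 620 = 620
  Σ(broken) = 2516 kJ
Bonds formed (products):
  C–Br: 2 × 269 = 538
  C–C: 1 × 339 = 339
  C–H: 4 × 425 = 1700
  Σ(formed) = 2577 kJ
ΔH = Σ(broken) − Σ(formed) = 2516 − 2577 = −61 kJ

ΔH ≈ −61 kJ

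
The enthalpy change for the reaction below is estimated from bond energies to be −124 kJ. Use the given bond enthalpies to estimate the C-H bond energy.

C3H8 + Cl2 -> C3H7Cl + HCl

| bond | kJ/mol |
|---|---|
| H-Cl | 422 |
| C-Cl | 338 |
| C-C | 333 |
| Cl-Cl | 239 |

Let D be the C-H bond energy.
Σ(broken) = 2×333 + 8×D + 1×239 = 905 + 8D
Σ(formed) = 2×333 + 1×338 + 7×D + 1×422 = 1426 + 7D
ΔH = Σ(broken) − Σ(formed) = (905 + 8D) − (1426 + 7D) = −521 + D
Setting this equal to −124 kJ gives D = 397 kJ/mol.

D(C-H) ≈ 397 kJ/mol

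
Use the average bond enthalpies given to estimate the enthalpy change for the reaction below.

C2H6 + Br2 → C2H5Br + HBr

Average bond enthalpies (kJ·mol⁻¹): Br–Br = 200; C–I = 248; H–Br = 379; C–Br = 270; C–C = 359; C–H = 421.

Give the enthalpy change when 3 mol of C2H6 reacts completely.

Bonds broken (reactants):
  Br–Br: 1 × 200 = 200
  C–C: 1 × 359 = 359
  C–H: 6 × 421 = 2526
  Σ(broken) = 3085 kJ
Bonds formed (products):
  C–Br: 1 × 270 = 270
  C–C: 1 × 359 = 359
  C–H: 5 × 421 = 2105
  H–Br: 1 × 379 = 379
  Σ(formed) = 3113 kJ
ΔH = Σ(broken) − Σ(formed) = 3085 − 3113 = −28 kJ
For 3× the reaction as written: 3 × (−28) = −84 kJ

ΔH = −84 kJ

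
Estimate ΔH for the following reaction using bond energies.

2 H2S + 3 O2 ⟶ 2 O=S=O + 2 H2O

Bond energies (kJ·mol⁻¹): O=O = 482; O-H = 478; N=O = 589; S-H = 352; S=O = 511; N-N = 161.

Bonds broken (reactants):
  O=O: 3 × 482 = 1446
  S-H: 4 × 352 = 1408
  Σ(broken) = 2854 kJ
Bonds formed (products):
  O-H: 4 × 478 = 1912
  S=O: 4 × 511 = 2044
  Σ(formed) = 3956 kJ
ΔH = Σ(broken) − Σ(formed) = 2854 − 3956 = −1102 kJ

ΔH ≈ −1102 kJ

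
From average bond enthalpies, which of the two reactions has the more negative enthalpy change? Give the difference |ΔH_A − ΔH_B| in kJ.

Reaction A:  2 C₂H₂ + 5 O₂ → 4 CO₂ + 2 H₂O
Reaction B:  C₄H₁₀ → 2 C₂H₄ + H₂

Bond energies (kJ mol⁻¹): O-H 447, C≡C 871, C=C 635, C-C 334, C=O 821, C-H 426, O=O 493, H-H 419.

Reaction A:
  Bonds broken (reactants):
    C≡C: 2 × 871 = 1742
    C-H: 4 × 426 = 1704
    O=O: 5 × 493 = 2465
    Σ(broken) = 5911 kJ
  Bonds formed (products):
    C=O: 8 × 821 = 6568
    O-H: 4 × 447 = 1788
    Σ(formed) = 8356 kJ
  ΔH_A = 5911 − 8356 = −2445 kJ
Reaction B:
  Bonds broken (reactants):
    C-C: 3 × 334 = 1002
    C-H: 10 × 426 = 4260
    Σ(broken) = 5262 kJ
  Bonds formed (products):
    C-H: 8 × 426 = 3408
    C=C: 2 × 635 = 1270
    H-H: 1 × 419 = 419
    Σ(formed) = 5097 kJ
  ΔH_B = 5262 − 5097 = +165 kJ
ΔH_A − ΔH_B = −2610 kJ, so reaction A has the more negative ΔH; |ΔH_A − ΔH_B| = 2610 kJ.

Reaction A, by 2610 kJ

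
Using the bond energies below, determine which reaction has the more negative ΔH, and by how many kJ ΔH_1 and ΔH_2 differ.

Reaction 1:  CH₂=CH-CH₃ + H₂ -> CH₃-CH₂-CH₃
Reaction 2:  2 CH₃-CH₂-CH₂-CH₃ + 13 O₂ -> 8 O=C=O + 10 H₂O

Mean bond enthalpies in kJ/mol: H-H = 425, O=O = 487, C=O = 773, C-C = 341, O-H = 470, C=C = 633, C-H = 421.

Reaction 2, by 4846 kJ

Reaction 1:
  Bonds broken (reactants):
    C-C: 1 × 341 = 341
    C-H: 6 × 421 = 2526
    C=C: 1 × 633 = 633
    H-H: 1 × 425 = 425
    Σ(broken) = 3925 kJ
  Bonds formed (products):
    C-C: 2 × 341 = 682
    C-H: 8 × 421 = 3368
    Σ(formed) = 4050 kJ
  ΔH_1 = 3925 − 4050 = −125 kJ
Reaction 2:
  Bonds broken (reactants):
    C-C: 6 × 341 = 2046
    C-H: 20 × 421 = 8420
    O=O: 13 × 487 = 6331
    Σ(broken) = 16797 kJ
  Bonds formed (products):
    C=O: 16 × 773 = 12368
    O-H: 20 × 470 = 9400
    Σ(formed) = 21768 kJ
  ΔH_2 = 16797 − 21768 = −4971 kJ
ΔH_1 − ΔH_2 = +4846 kJ, so reaction 2 has the more negative ΔH; |ΔH_1 − ΔH_2| = 4846 kJ.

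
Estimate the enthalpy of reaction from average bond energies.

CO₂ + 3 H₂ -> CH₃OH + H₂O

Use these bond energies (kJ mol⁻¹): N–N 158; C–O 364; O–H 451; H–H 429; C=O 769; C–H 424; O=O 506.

ΔH ≈ −164 kJ

Bonds broken (reactants):
  C=O: 2 × 769 = 1538
  H–H: 3 × 429 = 1287
  Σ(broken) = 2825 kJ
Bonds formed (products):
  C–H: 3 × 424 = 1272
  C–O: 1 × 364 = 364
  O–H: 3 × 451 = 1353
  Σ(formed) = 2989 kJ
ΔH = Σ(broken) − Σ(formed) = 2825 − 2989 = −164 kJ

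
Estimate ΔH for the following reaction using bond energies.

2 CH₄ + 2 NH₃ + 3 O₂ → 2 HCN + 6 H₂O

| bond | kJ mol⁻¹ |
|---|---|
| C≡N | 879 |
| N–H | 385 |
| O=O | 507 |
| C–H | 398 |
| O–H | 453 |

ΔH ≈ −975 kJ

Bonds broken (reactants):
  C–H: 8 × 398 = 3184
  N–H: 6 × 385 = 2310
  O=O: 3 × 507 = 1521
  Σ(broken) = 7015 kJ
Bonds formed (products):
  C≡N: 2 × 879 = 1758
  C–H: 2 × 398 = 796
  O–H: 12 × 453 = 5436
  Σ(formed) = 7990 kJ
ΔH = Σ(broken) − Σ(formed) = 7015 − 7990 = −975 kJ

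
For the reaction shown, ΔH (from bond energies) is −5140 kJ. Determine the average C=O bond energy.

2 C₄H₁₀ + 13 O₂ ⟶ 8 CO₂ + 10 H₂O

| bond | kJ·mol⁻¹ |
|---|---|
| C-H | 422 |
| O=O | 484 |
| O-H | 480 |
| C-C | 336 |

Let D be the C=O bond energy.
Σ(broken) = 6×336 + 20×422 + 13×484 = 16748
Σ(formed) = 16×D + 20×480 = 9600 + 16D
ΔH = Σ(broken) − Σ(formed) = (16748) − (9600 + 16D) = +7148 − 16D
Setting this equal to −5140 kJ gives 16D = 12288, so D = 768 kJ/mol.

D(C=O) ≈ 768 kJ/mol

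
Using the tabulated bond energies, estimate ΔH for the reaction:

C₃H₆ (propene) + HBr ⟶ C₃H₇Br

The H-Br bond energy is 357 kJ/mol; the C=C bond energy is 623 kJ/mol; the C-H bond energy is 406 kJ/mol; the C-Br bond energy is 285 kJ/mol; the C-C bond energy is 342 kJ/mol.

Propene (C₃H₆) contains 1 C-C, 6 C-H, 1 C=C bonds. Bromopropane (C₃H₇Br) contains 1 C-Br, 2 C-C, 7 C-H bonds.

Bonds broken (reactants):
  C-C: 1 × 342 = 342
  C-H: 6 × 406 = 2436
  C=C: 1 × 623 = 623
  H-Br: 1 × 357 = 357
  Σ(broken) = 3758 kJ
Bonds formed (products):
  C-Br: 1 × 285 = 285
  C-C: 2 × 342 = 684
  C-H: 7 × 406 = 2842
  Σ(formed) = 3811 kJ
ΔH = Σ(broken) − Σ(formed) = 3758 − 3811 = −53 kJ

ΔH ≈ −53 kJ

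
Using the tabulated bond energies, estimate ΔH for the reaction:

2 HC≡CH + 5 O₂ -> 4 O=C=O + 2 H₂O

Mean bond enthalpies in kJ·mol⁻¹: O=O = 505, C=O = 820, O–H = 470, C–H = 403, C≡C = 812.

Bonds broken (reactants):
  C≡C: 2 × 812 = 1624
  C–H: 4 × 403 = 1612
  O=O: 5 × 505 = 2525
  Σ(broken) = 5761 kJ
Bonds formed (products):
  C=O: 8 × 820 = 6560
  O–H: 4 × 470 = 1880
  Σ(formed) = 8440 kJ
ΔH = Σ(broken) − Σ(formed) = 5761 − 8440 = −2679 kJ

ΔH ≈ −2679 kJ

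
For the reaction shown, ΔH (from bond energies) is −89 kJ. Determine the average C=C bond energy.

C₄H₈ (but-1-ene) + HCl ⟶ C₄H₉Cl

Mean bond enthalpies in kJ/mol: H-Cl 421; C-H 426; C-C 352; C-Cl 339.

D(C=C) ≈ 607 kJ/mol

Let D be the C=C bond energy.
Σ(broken) = 2×352 + 8×426 + 1×D + 1×421 = 4533 + D
Σ(formed) = 3×352 + 1×339 + 9×426 = 5229
ΔH = Σ(broken) − Σ(formed) = (4533 + D) − (5229) = −696 + D
Setting this equal to −89 kJ gives D = 607 kJ/mol.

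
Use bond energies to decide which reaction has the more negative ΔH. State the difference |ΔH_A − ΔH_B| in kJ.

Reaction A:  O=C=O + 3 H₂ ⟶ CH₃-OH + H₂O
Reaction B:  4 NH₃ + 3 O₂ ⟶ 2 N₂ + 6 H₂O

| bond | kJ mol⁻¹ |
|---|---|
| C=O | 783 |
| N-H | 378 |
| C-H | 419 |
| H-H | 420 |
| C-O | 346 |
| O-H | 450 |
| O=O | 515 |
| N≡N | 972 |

Reaction A:
  Bonds broken (reactants):
    C=O: 2 × 783 = 1566
    H-H: 3 × 420 = 1260
    Σ(broken) = 2826 kJ
  Bonds formed (products):
    C-H: 3 × 419 = 1257
    C-O: 1 × 346 = 346
    O-H: 3 × 450 = 1350
    Σ(formed) = 2953 kJ
  ΔH_A = 2826 − 2953 = −127 kJ
Reaction B:
  Bonds broken (reactants):
    N-H: 12 × 378 = 4536
    O=O: 3 × 515 = 1545
    Σ(broken) = 6081 kJ
  Bonds formed (products):
    N≡N: 2 × 972 = 1944
    O-H: 12 × 450 = 5400
    Σ(formed) = 7344 kJ
  ΔH_B = 6081 − 7344 = −1263 kJ
ΔH_A − ΔH_B = +1136 kJ, so reaction B has the more negative ΔH; |ΔH_A − ΔH_B| = 1136 kJ.

Reaction B, by 1136 kJ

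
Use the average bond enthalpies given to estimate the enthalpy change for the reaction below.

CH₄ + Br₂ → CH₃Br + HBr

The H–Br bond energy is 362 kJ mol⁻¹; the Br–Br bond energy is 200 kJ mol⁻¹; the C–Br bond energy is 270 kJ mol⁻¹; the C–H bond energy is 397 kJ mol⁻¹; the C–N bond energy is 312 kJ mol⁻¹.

ΔH ≈ −35 kJ

Bonds broken (reactants):
  Br–Br: 1 × 200 = 200
  C–H: 4 × 397 = 1588
  Σ(broken) = 1788 kJ
Bonds formed (products):
  C–Br: 1 × 270 = 270
  C–H: 3 × 397 = 1191
  H–Br: 1 × 362 = 362
  Σ(formed) = 1823 kJ
ΔH = Σ(broken) − Σ(formed) = 1788 − 1823 = −35 kJ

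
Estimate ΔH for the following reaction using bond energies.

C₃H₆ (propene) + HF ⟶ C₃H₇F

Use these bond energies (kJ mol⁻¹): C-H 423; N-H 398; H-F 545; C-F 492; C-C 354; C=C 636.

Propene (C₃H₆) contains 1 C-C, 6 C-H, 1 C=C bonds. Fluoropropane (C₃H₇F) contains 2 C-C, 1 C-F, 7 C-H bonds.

ΔH ≈ −88 kJ

Bonds broken (reactants):
  C-C: 1 × 354 = 354
  C-H: 6 × 423 = 2538
  C=C: 1 × 636 = 636
  H-F: 1 × 545 = 545
  Σ(broken) = 4073 kJ
Bonds formed (products):
  C-C: 2 × 354 = 708
  C-F: 1 × 492 = 492
  C-H: 7 × 423 = 2961
  Σ(formed) = 4161 kJ
ΔH = Σ(broken) − Σ(formed) = 4073 − 4161 = −88 kJ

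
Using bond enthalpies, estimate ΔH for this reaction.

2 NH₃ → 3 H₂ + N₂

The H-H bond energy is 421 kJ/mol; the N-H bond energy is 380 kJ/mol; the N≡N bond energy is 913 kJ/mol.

ΔH ≈ +104 kJ

Bonds broken (reactants):
  N-H: 6 × 380 = 2280
  Σ(broken) = 2280 kJ
Bonds formed (products):
  H-H: 3 × 421 = 1263
  N≡N: 1 × 913 = 913
  Σ(formed) = 2176 kJ
ΔH = Σ(broken) − Σ(formed) = 2280 − 2176 = +104 kJ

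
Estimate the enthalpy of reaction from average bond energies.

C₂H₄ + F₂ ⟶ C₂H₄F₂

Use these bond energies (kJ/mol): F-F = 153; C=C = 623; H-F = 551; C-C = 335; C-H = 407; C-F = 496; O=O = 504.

ΔH ≈ −551 kJ

Bonds broken (reactants):
  C-H: 4 × 407 = 1628
  C=C: 1 × 623 = 623
  F-F: 1 × 153 = 153
  Σ(broken) = 2404 kJ
Bonds formed (products):
  C-C: 1 × 335 = 335
  C-F: 2 × 496 = 992
  C-H: 4 × 407 = 1628
  Σ(formed) = 2955 kJ
ΔH = Σ(broken) − Σ(formed) = 2404 − 2955 = −551 kJ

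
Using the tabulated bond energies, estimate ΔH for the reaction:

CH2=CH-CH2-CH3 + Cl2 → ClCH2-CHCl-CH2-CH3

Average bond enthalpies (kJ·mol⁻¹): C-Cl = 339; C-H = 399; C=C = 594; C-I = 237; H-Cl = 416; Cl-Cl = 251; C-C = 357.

ΔH ≈ −190 kJ

Bonds broken (reactants):
  C-C: 2 × 357 = 714
  C-H: 8 × 399 = 3192
  C=C: 1 × 594 = 594
  Cl-Cl: 1 × 251 = 251
  Σ(broken) = 4751 kJ
Bonds formed (products):
  C-C: 3 × 357 = 1071
  C-Cl: 2 × 339 = 678
  C-H: 8 × 399 = 3192
  Σ(formed) = 4941 kJ
ΔH = Σ(broken) − Σ(formed) = 4751 − 4941 = −190 kJ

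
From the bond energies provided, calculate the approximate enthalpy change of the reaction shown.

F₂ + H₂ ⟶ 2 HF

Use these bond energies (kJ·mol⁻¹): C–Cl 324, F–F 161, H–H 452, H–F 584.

Bonds broken (reactants):
  F–F: 1 × 161 = 161
  H–H: 1 × 452 = 452
  Σ(broken) = 613 kJ
Bonds formed (products):
  H–F: 2 × 584 = 1168
  Σ(formed) = 1168 kJ
ΔH = Σ(broken) − Σ(formed) = 613 − 1168 = −555 kJ

ΔH ≈ −555 kJ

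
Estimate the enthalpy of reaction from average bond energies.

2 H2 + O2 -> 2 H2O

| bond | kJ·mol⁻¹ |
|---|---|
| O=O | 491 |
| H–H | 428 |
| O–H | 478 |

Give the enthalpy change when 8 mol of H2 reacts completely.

Bonds broken (reactants):
  H–H: 2 × 428 = 856
  O=O: 1 × 491 = 491
  Σ(broken) = 1347 kJ
Bonds formed (products):
  O–H: 4 × 478 = 1912
  Σ(formed) = 1912 kJ
ΔH = Σ(broken) − Σ(formed) = 1347 − 1912 = −565 kJ
For 4× the reaction as written: 4 × (−565) = −2260 kJ

ΔH = −2260 kJ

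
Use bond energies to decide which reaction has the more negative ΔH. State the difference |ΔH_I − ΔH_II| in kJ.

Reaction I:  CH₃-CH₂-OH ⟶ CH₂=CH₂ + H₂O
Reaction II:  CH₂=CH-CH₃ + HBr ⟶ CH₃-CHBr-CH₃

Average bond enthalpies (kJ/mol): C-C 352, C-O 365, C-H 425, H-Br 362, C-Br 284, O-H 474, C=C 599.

Reaction II, by 169 kJ

Reaction I:
  Bonds broken (reactants):
    C-C: 1 × 352 = 352
    C-H: 5 × 425 = 2125
    C-O: 1 × 365 = 365
    O-H: 1 × 474 = 474
    Σ(broken) = 3316 kJ
  Bonds formed (products):
    C-H: 4 × 425 = 1700
    C=C: 1 × 599 = 599
    O-H: 2 × 474 = 948
    Σ(formed) = 3247 kJ
  ΔH_I = 3316 − 3247 = +69 kJ
Reaction II:
  Bonds broken (reactants):
    C-C: 1 × 352 = 352
    C-H: 6 × 425 = 2550
    C=C: 1 × 599 = 599
    H-Br: 1 × 362 = 362
    Σ(broken) = 3863 kJ
  Bonds formed (products):
    C-Br: 1 × 284 = 284
    C-C: 2 × 352 = 704
    C-H: 7 × 425 = 2975
    Σ(formed) = 3963 kJ
  ΔH_II = 3863 − 3963 = −100 kJ
ΔH_I − ΔH_II = +169 kJ, so reaction II has the more negative ΔH; |ΔH_I − ΔH_II| = 169 kJ.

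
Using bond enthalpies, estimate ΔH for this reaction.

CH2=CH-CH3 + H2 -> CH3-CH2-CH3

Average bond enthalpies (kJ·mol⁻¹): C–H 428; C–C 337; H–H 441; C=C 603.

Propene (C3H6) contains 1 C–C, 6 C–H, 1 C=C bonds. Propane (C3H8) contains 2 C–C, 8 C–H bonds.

Bonds broken (reactants):
  C–C: 1 × 337 = 337
  C–H: 6 × 428 = 2568
  C=C: 1 × 603 = 603
  H–H: 1 × 441 = 441
  Σ(broken) = 3949 kJ
Bonds formed (products):
  C–C: 2 × 337 = 674
  C–H: 8 × 428 = 3424
  Σ(formed) = 4098 kJ
ΔH = Σ(broken) − Σ(formed) = 3949 − 4098 = −149 kJ

ΔH ≈ −149 kJ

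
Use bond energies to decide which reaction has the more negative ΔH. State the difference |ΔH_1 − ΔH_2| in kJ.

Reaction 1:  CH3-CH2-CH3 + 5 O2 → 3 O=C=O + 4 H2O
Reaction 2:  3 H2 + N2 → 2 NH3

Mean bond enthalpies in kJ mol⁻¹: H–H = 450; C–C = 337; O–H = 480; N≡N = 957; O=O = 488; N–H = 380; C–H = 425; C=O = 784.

Reaction 1, by 2057 kJ

Reaction 1:
  Bonds broken (reactants):
    C–C: 2 × 337 = 674
    C–H: 8 × 425 = 3400
    O=O: 5 × 488 = 2440
    Σ(broken) = 6514 kJ
  Bonds formed (products):
    C=O: 6 × 784 = 4704
    O–H: 8 × 480 = 3840
    Σ(formed) = 8544 kJ
  ΔH_1 = 6514 − 8544 = −2030 kJ
Reaction 2:
  Bonds broken (reactants):
    H–H: 3 × 450 = 1350
    N≡N: 1 × 957 = 957
    Σ(broken) = 2307 kJ
  Bonds formed (products):
    N–H: 6 × 380 = 2280
    Σ(formed) = 2280 kJ
  ΔH_2 = 2307 − 2280 = +27 kJ
ΔH_1 − ΔH_2 = −2057 kJ, so reaction 1 has the more negative ΔH; |ΔH_1 − ΔH_2| = 2057 kJ.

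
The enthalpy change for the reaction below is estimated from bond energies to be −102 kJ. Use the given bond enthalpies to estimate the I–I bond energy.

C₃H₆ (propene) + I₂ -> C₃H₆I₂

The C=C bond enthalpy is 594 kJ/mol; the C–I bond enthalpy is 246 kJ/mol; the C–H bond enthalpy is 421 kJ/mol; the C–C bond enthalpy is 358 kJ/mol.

D(I–I) ≈ 154 kJ/mol

Let D be the I–I bond energy.
Σ(broken) = 1×358 + 6×421 + 1×594 + 1×D = 3478 + D
Σ(formed) = 2×358 + 6×421 + 2×246 = 3734
ΔH = Σ(broken) − Σ(formed) = (3478 + D) − (3734) = −256 + D
Setting this equal to −102 kJ gives D = 154 kJ/mol.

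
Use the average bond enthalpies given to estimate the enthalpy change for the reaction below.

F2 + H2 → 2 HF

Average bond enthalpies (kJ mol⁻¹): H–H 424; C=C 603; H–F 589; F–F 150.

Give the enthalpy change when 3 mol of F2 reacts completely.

ΔH = −1812 kJ

Bonds broken (reactants):
  F–F: 1 × 150 = 150
  H–H: 1 × 424 = 424
  Σ(broken) = 574 kJ
Bonds formed (products):
  H–F: 2 × 589 = 1178
  Σ(formed) = 1178 kJ
ΔH = Σ(broken) − Σ(formed) = 574 − 1178 = −604 kJ
For 3× the reaction as written: 3 × (−604) = −1812 kJ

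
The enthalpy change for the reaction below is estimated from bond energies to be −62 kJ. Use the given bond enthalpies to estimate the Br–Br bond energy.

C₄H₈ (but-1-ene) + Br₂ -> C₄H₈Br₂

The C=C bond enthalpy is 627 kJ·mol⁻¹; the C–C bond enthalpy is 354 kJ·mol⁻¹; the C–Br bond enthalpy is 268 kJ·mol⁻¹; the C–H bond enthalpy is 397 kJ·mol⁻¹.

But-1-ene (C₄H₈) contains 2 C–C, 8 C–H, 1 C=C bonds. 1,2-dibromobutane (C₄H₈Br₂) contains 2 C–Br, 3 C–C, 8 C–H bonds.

Let D be the Br–Br bond energy.
Σ(broken) = 1×D + 2×354 + 8×397 + 1×627 = 4511 + D
Σ(formed) = 2×268 + 3×354 + 8×397 = 4774
ΔH = Σ(broken) − Σ(formed) = (4511 + D) − (4774) = −263 + D
Setting this equal to −62 kJ gives D = 201 kJ/mol.

D(Br–Br) ≈ 201 kJ/mol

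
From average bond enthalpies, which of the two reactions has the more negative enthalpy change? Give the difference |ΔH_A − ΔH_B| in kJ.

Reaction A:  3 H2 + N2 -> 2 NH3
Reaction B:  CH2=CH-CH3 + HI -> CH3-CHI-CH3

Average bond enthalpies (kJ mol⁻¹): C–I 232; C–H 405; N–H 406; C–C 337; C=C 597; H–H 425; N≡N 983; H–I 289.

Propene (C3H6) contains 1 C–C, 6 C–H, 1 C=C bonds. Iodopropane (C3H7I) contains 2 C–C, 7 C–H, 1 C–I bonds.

Reaction A, by 90 kJ

Reaction A:
  Bonds broken (reactants):
    H–H: 3 × 425 = 1275
    N≡N: 1 × 983 = 983
    Σ(broken) = 2258 kJ
  Bonds formed (products):
    N–H: 6 × 406 = 2436
    Σ(formed) = 2436 kJ
  ΔH_A = 2258 − 2436 = −178 kJ
Reaction B:
  Bonds broken (reactants):
    C–C: 1 × 337 = 337
    C–H: 6 × 405 = 2430
    C=C: 1 × 597 = 597
    H–I: 1 × 289 = 289
    Σ(broken) = 3653 kJ
  Bonds formed (products):
    C–C: 2 × 337 = 674
    C–H: 7 × 405 = 2835
    C–I: 1 × 232 = 232
    Σ(formed) = 3741 kJ
  ΔH_B = 3653 − 3741 = −88 kJ
ΔH_A − ΔH_B = −90 kJ, so reaction A has the more negative ΔH; |ΔH_A − ΔH_B| = 90 kJ.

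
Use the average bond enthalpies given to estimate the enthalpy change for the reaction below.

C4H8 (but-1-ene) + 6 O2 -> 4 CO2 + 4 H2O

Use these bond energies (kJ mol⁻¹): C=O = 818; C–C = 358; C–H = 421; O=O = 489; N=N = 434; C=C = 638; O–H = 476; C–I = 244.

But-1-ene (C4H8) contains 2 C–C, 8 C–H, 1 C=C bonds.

ΔH ≈ −2696 kJ

Bonds broken (reactants):
  C–C: 2 × 358 = 716
  C–H: 8 × 421 = 3368
  C=C: 1 × 638 = 638
  O=O: 6 × 489 = 2934
  Σ(broken) = 7656 kJ
Bonds formed (products):
  C=O: 8 × 818 = 6544
  O–H: 8 × 476 = 3808
  Σ(formed) = 10352 kJ
ΔH = Σ(broken) − Σ(formed) = 7656 − 10352 = −2696 kJ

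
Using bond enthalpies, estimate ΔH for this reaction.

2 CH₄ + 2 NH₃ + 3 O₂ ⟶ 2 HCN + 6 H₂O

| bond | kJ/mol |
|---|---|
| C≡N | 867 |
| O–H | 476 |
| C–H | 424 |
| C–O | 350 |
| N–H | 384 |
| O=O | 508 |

Bonds broken (reactants):
  C–H: 8 × 424 = 3392
  N–H: 6 × 384 = 2304
  O=O: 3 × 508 = 1524
  Σ(broken) = 7220 kJ
Bonds formed (products):
  C≡N: 2 × 867 = 1734
  C–H: 2 × 424 = 848
  O–H: 12 × 476 = 5712
  Σ(formed) = 8294 kJ
ΔH = Σ(broken) − Σ(formed) = 7220 − 8294 = −1074 kJ

ΔH ≈ −1074 kJ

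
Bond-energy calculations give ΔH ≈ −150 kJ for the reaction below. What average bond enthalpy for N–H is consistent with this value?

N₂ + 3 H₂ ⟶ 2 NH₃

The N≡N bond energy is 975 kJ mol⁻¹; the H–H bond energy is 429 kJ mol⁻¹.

Let D be the N–H bond energy.
Σ(broken) = 3×429 + 1×975 = 2262
Σ(formed) = 6×D = 6D
ΔH = Σ(broken) − Σ(formed) = (2262) − (6D) = +2262 − 6D
Setting this equal to −150 kJ gives 6D = 2412, so D = 402 kJ/mol.

D(N–H) ≈ 402 kJ/mol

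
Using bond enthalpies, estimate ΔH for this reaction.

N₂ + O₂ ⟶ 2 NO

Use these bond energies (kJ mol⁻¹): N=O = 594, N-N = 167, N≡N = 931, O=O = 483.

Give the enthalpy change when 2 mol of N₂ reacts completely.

ΔH = +452 kJ

Bonds broken (reactants):
  N≡N: 1 × 931 = 931
  O=O: 1 × 483 = 483
  Σ(broken) = 1414 kJ
Bonds formed (products):
  N=O: 2 × 594 = 1188
  Σ(formed) = 1188 kJ
ΔH = Σ(broken) − Σ(formed) = 1414 − 1188 = +226 kJ
For 2× the reaction as written: 2 × (+226) = +452 kJ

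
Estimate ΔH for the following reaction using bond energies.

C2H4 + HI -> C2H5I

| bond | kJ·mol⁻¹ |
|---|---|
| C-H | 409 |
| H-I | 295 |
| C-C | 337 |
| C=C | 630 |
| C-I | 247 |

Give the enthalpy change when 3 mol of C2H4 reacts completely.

Bonds broken (reactants):
  C-H: 4 × 409 = 1636
  C=C: 1 × 630 = 630
  H-I: 1 × 295 = 295
  Σ(broken) = 2561 kJ
Bonds formed (products):
  C-C: 1 × 337 = 337
  C-H: 5 × 409 = 2045
  C-I: 1 × 247 = 247
  Σ(formed) = 2629 kJ
ΔH = Σ(broken) − Σ(formed) = 2561 − 2629 = −68 kJ
For 3× the reaction as written: 3 × (−68) = −204 kJ

ΔH = −204 kJ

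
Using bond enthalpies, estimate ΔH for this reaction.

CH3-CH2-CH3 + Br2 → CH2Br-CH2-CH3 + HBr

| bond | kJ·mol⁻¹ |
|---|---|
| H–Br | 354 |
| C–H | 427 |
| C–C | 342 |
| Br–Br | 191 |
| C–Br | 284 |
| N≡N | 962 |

ΔH ≈ −20 kJ

Bonds broken (reactants):
  Br–Br: 1 × 191 = 191
  C–C: 2 × 342 = 684
  C–H: 8 × 427 = 3416
  Σ(broken) = 4291 kJ
Bonds formed (products):
  C–Br: 1 × 284 = 284
  C–C: 2 × 342 = 684
  C–H: 7 × 427 = 2989
  H–Br: 1 × 354 = 354
  Σ(formed) = 4311 kJ
ΔH = Σ(broken) − Σ(formed) = 4291 − 4311 = −20 kJ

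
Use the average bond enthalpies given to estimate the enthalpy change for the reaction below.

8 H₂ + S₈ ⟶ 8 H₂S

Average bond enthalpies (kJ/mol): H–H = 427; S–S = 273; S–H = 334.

Bonds broken (reactants):
  H–H: 8 × 427 = 3416
  S–S: 8 × 273 = 2184
  Σ(broken) = 5600 kJ
Bonds formed (products):
  S–H: 16 × 334 = 5344
  Σ(formed) = 5344 kJ
ΔH = Σ(broken) − Σ(formed) = 5600 − 5344 = +256 kJ

ΔH ≈ +256 kJ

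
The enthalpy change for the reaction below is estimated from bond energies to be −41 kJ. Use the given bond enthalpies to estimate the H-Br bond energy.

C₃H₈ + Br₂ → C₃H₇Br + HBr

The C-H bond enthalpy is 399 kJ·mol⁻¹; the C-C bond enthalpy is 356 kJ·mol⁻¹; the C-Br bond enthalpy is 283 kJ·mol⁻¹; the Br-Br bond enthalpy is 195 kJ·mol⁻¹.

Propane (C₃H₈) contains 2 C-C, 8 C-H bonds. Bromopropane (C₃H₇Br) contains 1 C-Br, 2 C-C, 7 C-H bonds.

Let D be the H-Br bond energy.
Σ(broken) = 1×195 + 2×356 + 8×399 = 4099
Σ(formed) = 1×283 + 2×356 + 7×399 + 1×D = 3788 + D
ΔH = Σ(broken) − Σ(formed) = (4099) − (3788 + D) = +311 − D
Setting this equal to −41 kJ gives D = 352 kJ/mol.

D(H-Br) ≈ 352 kJ/mol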